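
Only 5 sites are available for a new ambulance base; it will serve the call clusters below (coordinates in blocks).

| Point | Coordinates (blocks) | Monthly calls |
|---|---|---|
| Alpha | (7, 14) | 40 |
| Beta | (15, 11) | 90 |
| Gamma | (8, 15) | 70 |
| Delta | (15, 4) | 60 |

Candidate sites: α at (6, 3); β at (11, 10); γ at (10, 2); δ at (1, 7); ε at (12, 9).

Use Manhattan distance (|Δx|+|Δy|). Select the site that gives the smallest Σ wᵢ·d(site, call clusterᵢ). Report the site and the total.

Total weighted distance at each candidate:
  α (6, 3): total = 3590
  β (11, 10): total = 1930
  γ (10, 2): total = 3330
  δ (1, 7): total = 4210
  ε (12, 9): total = 2030
Minimum is at β with total 1930 blocks.

β, total 1930 blocks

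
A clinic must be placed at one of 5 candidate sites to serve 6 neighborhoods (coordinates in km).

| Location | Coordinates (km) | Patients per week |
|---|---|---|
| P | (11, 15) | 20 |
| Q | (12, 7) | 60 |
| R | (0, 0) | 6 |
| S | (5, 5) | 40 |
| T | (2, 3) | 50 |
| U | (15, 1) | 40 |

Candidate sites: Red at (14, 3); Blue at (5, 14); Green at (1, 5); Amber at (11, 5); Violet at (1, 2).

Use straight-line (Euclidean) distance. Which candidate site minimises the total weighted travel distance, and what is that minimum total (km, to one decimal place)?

Total weighted distance at each candidate:
  Red (14, 3): total = 1659.8
  Blue (5, 14): total = 2391.0
  Green (1, 5): total = 1838.5
  Amber (11, 5): total = 1333.9
  Violet (1, 2): total = 1898.6
Minimum is at Amber with total 1333.9 km.

Amber, total 1333.9 km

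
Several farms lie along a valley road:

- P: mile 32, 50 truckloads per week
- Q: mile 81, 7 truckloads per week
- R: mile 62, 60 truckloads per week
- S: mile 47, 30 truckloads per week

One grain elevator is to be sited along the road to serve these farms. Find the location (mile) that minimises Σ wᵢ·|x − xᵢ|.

x = 47

For a sum of weighted absolute distances on a line, the optimum is the weighted median (not the mean). Total weight W = 147; half-weight = 73.5.
Sort by position and accumulate weight:
  mile 32 (P, w=50) → cum 50
  mile 47 (S, w=30) → cum 80  ≥ 73.5 → median here
  mile 62 (R, w=60) → cum 140
  mile 81 (Q, w=7) → cum 147
Optimal location: mile 47.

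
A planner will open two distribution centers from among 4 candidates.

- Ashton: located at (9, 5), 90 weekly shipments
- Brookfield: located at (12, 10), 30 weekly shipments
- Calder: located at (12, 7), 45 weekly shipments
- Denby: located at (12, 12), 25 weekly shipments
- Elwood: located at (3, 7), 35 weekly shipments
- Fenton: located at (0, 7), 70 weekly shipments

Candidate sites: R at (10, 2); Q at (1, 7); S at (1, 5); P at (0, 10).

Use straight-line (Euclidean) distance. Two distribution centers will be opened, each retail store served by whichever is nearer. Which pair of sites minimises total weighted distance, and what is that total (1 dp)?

Evaluate every pair (each demand assigned to the nearer of the two):
  {R, Q}: total = 1169.3
  {R, S}: total = 1284.8
  {R, P}: total = 1387.8
  {Q, S}: total = 1999.1
  {Q, P}: total = 2021.3
  {S, P}: total = 2142.8
Best pair: {R, Q} with total 1169.3.

{R, Q}, total 1169.3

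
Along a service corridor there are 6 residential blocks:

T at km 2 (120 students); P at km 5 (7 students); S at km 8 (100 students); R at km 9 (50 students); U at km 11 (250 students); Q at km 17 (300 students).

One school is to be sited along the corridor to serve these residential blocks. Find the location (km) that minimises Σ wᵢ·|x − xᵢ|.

x = 11

For a sum of weighted absolute distances on a line, the optimum is the weighted median (not the mean). Total weight W = 827; half-weight = 413.5.
Sort by position and accumulate weight:
  km 2 (T, w=120) → cum 120
  km 5 (P, w=7) → cum 127
  km 8 (S, w=100) → cum 227
  km 9 (R, w=50) → cum 277
  km 11 (U, w=250) → cum 527  ≥ 413.5 → median here
  km 17 (Q, w=300) → cum 827
Optimal location: km 11.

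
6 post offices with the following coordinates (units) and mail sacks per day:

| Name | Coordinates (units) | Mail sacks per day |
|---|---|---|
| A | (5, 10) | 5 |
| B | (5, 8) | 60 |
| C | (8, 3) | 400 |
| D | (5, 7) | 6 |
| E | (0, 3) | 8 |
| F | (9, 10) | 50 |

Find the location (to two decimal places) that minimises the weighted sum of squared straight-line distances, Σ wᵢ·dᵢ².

The minimiser of Σwᵢ‖p−pᵢ‖² is the weighted centroid p* = (Σwᵢpᵢ)/(Σwᵢ).
Σwᵢ = 529.
Σwᵢxᵢ = 5·5 + 60·5 + 400·8 + 6·5 + 8·0 + 50·9 = 4005.
Σwᵢyᵢ = 5·10 + 60·8 + 400·3 + 6·7 + 8·3 + 50·10 = 2296.
x* = 4005/529 = 7.57, y* = 2296/529 = 4.34.

(7.57, 4.34)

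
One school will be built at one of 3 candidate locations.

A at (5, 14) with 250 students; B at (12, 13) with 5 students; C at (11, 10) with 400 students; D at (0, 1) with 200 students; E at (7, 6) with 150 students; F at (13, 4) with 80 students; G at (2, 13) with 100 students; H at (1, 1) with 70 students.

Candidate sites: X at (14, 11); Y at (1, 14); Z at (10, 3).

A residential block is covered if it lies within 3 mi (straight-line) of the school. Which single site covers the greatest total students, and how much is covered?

Coverage radius r = 3 mi; a point is covered iff (Δx)²+(Δy)² ≤ 3² = 9.
  X (14, 11): covers {B} → 5
  Y (1, 14): covers {G} → 100
  Z (10, 3): covers {none} → 0
Maximum coverage at Y: 100 students.

Y, covering 100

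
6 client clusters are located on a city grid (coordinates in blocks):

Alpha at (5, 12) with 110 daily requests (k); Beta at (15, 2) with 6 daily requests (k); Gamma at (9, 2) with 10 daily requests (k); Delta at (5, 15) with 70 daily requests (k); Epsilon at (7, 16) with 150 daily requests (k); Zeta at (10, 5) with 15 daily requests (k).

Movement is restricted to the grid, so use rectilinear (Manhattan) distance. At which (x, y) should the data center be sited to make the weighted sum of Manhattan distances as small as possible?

(7, 15)

Manhattan distance separates: Σwᵢ(|x−xᵢ|+|y−yᵢ|) = Σwᵢ|x−xᵢ| + Σwᵢ|y−yᵢ|, so x and y are optimised independently as 1-D weighted medians.
Total weight W = 361; half = 180.5.
x-coordinate, sorted with cumulative weight:
  x=5 (Alpha, w=110) cum 110
  x=5 (Delta, w=70) cum 180
  x=7 (Epsilon, w=150) cum 330  ← median
  x=9 (Gamma, w=10) cum 340
  x=10 (Zeta, w=15) cum 355
  x=15 (Beta, w=6) cum 361
⇒ x* = 7
y-coordinate, sorted with cumulative weight:
  y=2 (Beta, w=6) cum 6
  y=2 (Gamma, w=10) cum 16
  y=5 (Zeta, w=15) cum 31
  y=12 (Alpha, w=110) cum 141
  y=15 (Delta, w=70) cum 211  ← median
  y=16 (Epsilon, w=150) cum 361
⇒ y* = 15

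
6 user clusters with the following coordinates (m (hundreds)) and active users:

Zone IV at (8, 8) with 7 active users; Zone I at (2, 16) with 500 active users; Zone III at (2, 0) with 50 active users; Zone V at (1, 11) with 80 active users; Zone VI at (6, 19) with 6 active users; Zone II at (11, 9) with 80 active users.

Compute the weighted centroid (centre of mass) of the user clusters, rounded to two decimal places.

The minimiser of Σwᵢ‖p−pᵢ‖² is the weighted centroid p* = (Σwᵢpᵢ)/(Σwᵢ).
Σwᵢ = 723.
Σwᵢxᵢ = 7·8 + 500·2 + 50·2 + 80·1 + 6·6 + 80·11 = 2152.
Σwᵢyᵢ = 7·8 + 500·16 + 50·0 + 80·11 + 6·19 + 80·9 = 9770.
x* = 2152/723 = 2.98, y* = 9770/723 = 13.51.

(2.98, 13.51)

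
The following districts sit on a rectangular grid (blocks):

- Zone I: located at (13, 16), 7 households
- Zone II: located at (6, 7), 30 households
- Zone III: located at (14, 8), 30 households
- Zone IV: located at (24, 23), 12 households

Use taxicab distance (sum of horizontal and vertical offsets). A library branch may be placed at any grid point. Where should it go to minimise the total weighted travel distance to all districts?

Manhattan distance separates: Σwᵢ(|x−xᵢ|+|y−yᵢ|) = Σwᵢ|x−xᵢ| + Σwᵢ|y−yᵢ|, so x and y are optimised independently as 1-D weighted medians.
Total weight W = 79; half = 39.5.
x-coordinate, sorted with cumulative weight:
  x=6 (Zone II, w=30) cum 30
  x=13 (Zone I, w=7) cum 37
  x=14 (Zone III, w=30) cum 67  ← median
  x=24 (Zone IV, w=12) cum 79
⇒ x* = 14
y-coordinate, sorted with cumulative weight:
  y=7 (Zone II, w=30) cum 30
  y=8 (Zone III, w=30) cum 60  ← median
  y=16 (Zone I, w=7) cum 67
  y=23 (Zone IV, w=12) cum 79
⇒ y* = 8

(14, 8)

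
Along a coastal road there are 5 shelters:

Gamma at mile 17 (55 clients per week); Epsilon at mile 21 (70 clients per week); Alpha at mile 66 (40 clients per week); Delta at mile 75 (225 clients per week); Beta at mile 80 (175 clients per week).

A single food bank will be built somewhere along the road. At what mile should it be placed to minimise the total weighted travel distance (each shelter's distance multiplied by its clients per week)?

x = 75

For a sum of weighted absolute distances on a line, the optimum is the weighted median (not the mean). Total weight W = 565; half-weight = 282.5.
Sort by position and accumulate weight:
  mile 17 (Gamma, w=55) → cum 55
  mile 21 (Epsilon, w=70) → cum 125
  mile 66 (Alpha, w=40) → cum 165
  mile 75 (Delta, w=225) → cum 390  ≥ 282.5 → median here
  mile 80 (Beta, w=175) → cum 565
Optimal location: mile 75.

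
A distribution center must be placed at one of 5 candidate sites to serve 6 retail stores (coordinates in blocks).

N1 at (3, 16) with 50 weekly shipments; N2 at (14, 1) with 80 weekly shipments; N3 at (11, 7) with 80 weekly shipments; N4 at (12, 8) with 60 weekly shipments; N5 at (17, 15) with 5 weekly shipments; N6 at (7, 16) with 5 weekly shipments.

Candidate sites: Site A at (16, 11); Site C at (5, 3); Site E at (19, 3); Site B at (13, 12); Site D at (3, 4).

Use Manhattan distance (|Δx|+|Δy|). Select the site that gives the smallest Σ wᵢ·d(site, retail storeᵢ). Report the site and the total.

Site B, total 2605 blocks

Total weighted distance at each candidate:
  Site A (16, 11): total = 3095
  Site C (5, 3): total = 3345
  Site E (19, 3): total = 3885
  Site B (13, 12): total = 2605
  Site D (3, 4): total = 3585
Minimum is at Site B with total 2605 blocks.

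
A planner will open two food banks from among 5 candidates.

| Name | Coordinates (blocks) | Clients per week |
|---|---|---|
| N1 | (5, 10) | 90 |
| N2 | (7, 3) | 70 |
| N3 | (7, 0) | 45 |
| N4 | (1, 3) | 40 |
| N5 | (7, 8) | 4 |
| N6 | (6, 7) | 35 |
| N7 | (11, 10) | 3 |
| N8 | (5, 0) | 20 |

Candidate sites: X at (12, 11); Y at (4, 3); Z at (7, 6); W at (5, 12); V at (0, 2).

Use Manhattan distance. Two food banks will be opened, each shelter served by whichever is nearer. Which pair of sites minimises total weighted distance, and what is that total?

Evaluate every pair (each demand assigned to the nearer of the two):
  {Y, W}: total = 1118
  {Z, W}: total = 1282
  {Y, Z}: total = 1322
  {Z, V}: total = 1342
  {W, V}: total = 1623
  {X, Z}: total = 1624
  {Y, V}: total = 1644
  {X, Y}: total = 1648
  {X, V}: total = 2293
  {X, W}: total = 2580
Best pair: {Y, W} with total 1118.

{Y, W}, total 1118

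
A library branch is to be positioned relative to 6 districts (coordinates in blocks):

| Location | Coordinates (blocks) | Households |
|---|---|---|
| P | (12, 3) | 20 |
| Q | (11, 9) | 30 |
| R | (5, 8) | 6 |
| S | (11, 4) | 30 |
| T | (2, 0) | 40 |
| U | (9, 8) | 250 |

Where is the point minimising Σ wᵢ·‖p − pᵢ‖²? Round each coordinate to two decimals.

(8.67, 6.64)

The minimiser of Σwᵢ‖p−pᵢ‖² is the weighted centroid p* = (Σwᵢpᵢ)/(Σwᵢ).
Σwᵢ = 376.
Σwᵢxᵢ = 20·12 + 30·11 + 6·5 + 30·11 + 40·2 + 250·9 = 3260.
Σwᵢyᵢ = 20·3 + 30·9 + 6·8 + 30·4 + 40·0 + 250·8 = 2498.
x* = 3260/376 = 8.67, y* = 2498/376 = 6.64.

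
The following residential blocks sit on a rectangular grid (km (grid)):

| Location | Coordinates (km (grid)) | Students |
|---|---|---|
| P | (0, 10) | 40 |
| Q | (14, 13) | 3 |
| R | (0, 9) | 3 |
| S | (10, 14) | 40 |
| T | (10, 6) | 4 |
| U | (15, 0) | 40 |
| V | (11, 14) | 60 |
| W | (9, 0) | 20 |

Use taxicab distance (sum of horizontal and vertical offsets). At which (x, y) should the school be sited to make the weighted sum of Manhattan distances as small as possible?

(10, 10)

Manhattan distance separates: Σwᵢ(|x−xᵢ|+|y−yᵢ|) = Σwᵢ|x−xᵢ| + Σwᵢ|y−yᵢ|, so x and y are optimised independently as 1-D weighted medians.
Total weight W = 210; half = 105.
x-coordinate, sorted with cumulative weight:
  x=0 (P, w=40) cum 40
  x=0 (R, w=3) cum 43
  x=9 (W, w=20) cum 63
  x=10 (S, w=40) cum 103
  x=10 (T, w=4) cum 107  ← median
  x=11 (V, w=60) cum 167
  x=14 (Q, w=3) cum 170
  x=15 (U, w=40) cum 210
⇒ x* = 10
y-coordinate, sorted with cumulative weight:
  y=0 (U, w=40) cum 40
  y=0 (W, w=20) cum 60
  y=6 (T, w=4) cum 64
  y=9 (R, w=3) cum 67
  y=10 (P, w=40) cum 107  ← median
  y=13 (Q, w=3) cum 110
  y=14 (S, w=40) cum 150
  y=14 (V, w=60) cum 210
⇒ y* = 10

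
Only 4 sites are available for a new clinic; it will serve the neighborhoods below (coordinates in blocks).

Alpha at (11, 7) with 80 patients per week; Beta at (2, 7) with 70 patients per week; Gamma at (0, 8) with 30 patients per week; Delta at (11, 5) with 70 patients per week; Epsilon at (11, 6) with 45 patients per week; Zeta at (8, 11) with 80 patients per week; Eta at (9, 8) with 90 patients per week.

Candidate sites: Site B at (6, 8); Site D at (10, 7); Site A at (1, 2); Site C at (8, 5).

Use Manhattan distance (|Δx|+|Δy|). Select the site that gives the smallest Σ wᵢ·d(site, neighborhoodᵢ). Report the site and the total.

Site D, total 1930 blocks

Total weighted distance at each candidate:
  Site B (6, 8): total = 2555
  Site D (10, 7): total = 1930
  Site A (1, 2): total = 5910
  Site C (8, 5): total = 2520
Minimum is at Site D with total 1930 blocks.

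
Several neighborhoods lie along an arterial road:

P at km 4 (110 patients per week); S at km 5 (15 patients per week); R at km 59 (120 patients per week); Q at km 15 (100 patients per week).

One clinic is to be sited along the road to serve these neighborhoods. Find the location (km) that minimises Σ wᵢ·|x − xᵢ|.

x = 15

For a sum of weighted absolute distances on a line, the optimum is the weighted median (not the mean). Total weight W = 345; half-weight = 172.5.
Sort by position and accumulate weight:
  km 4 (P, w=110) → cum 110
  km 5 (S, w=15) → cum 125
  km 15 (Q, w=100) → cum 225  ≥ 172.5 → median here
  km 59 (R, w=120) → cum 345
Optimal location: km 15.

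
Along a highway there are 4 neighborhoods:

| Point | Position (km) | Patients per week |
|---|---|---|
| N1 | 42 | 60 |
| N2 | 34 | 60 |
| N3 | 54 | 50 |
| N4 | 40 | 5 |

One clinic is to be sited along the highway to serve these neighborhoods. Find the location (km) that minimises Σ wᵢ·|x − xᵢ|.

For a sum of weighted absolute distances on a line, the optimum is the weighted median (not the mean). Total weight W = 175; half-weight = 87.5.
Sort by position and accumulate weight:
  km 34 (N2, w=60) → cum 60
  km 40 (N4, w=5) → cum 65
  km 42 (N1, w=60) → cum 125  ≥ 87.5 → median here
  km 54 (N3, w=50) → cum 175
Optimal location: km 42.

x = 42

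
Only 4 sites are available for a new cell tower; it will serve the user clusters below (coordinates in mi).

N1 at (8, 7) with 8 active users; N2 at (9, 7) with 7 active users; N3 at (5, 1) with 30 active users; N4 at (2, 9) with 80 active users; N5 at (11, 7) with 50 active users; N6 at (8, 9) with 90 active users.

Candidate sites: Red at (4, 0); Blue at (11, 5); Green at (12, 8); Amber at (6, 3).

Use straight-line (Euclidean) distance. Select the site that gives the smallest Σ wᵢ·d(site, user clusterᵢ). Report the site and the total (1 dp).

Total weighted distance at each candidate:
  Red (4, 0): total = 2286.1
  Blue (11, 5): total = 1602.9
  Green (12, 8): total = 1597.9
  Amber (6, 3): total = 1604.1
Minimum is at Green with total 1597.9 mi.

Green, total 1597.9 mi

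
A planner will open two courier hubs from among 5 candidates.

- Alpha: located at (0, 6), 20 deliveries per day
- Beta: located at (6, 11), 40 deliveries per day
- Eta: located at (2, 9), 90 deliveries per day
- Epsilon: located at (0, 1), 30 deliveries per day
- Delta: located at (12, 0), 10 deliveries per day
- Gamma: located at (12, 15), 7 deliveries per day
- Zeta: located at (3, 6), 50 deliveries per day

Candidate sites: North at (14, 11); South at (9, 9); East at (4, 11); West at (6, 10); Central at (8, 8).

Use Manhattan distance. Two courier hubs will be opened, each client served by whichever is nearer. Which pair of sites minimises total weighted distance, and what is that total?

{North, East}, total 1512

Evaluate every pair (each demand assigned to the nearer of the two):
  {North, East}: total = 1512
  {South, East}: total = 1523
  {East, West}: total = 1537
  {East, Central}: total = 1537
  {North, West}: total = 1662
  {South, West}: total = 1673
  {West, Central}: total = 1687
  {North, Central}: total = 1992
  {South, Central}: total = 2013
  {North, South}: total = 2192
Best pair: {North, East} with total 1512.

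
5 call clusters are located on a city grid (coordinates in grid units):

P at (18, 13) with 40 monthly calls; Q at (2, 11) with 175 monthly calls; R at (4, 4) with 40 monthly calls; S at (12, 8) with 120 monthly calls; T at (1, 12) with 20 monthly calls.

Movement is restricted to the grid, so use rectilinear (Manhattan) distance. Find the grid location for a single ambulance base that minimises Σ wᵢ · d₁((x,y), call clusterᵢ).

(4, 11)

Manhattan distance separates: Σwᵢ(|x−xᵢ|+|y−yᵢ|) = Σwᵢ|x−xᵢ| + Σwᵢ|y−yᵢ|, so x and y are optimised independently as 1-D weighted medians.
Total weight W = 395; half = 197.5.
x-coordinate, sorted with cumulative weight:
  x=1 (T, w=20) cum 20
  x=2 (Q, w=175) cum 195
  x=4 (R, w=40) cum 235  ← median
  x=12 (S, w=120) cum 355
  x=18 (P, w=40) cum 395
⇒ x* = 4
y-coordinate, sorted with cumulative weight:
  y=4 (R, w=40) cum 40
  y=8 (S, w=120) cum 160
  y=11 (Q, w=175) cum 335  ← median
  y=12 (T, w=20) cum 355
  y=13 (P, w=40) cum 395
⇒ y* = 11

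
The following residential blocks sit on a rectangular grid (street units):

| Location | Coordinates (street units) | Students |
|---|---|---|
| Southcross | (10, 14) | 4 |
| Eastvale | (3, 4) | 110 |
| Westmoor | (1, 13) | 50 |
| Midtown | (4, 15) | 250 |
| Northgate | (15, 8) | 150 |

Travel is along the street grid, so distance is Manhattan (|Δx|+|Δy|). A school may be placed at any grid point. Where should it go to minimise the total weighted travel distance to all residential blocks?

(4, 13)

Manhattan distance separates: Σwᵢ(|x−xᵢ|+|y−yᵢ|) = Σwᵢ|x−xᵢ| + Σwᵢ|y−yᵢ|, so x and y are optimised independently as 1-D weighted medians.
Total weight W = 564; half = 282.
x-coordinate, sorted with cumulative weight:
  x=1 (Westmoor, w=50) cum 50
  x=3 (Eastvale, w=110) cum 160
  x=4 (Midtown, w=250) cum 410  ← median
  x=10 (Southcross, w=4) cum 414
  x=15 (Northgate, w=150) cum 564
⇒ x* = 4
y-coordinate, sorted with cumulative weight:
  y=4 (Eastvale, w=110) cum 110
  y=8 (Northgate, w=150) cum 260
  y=13 (Westmoor, w=50) cum 310  ← median
  y=14 (Southcross, w=4) cum 314
  y=15 (Midtown, w=250) cum 564
⇒ y* = 13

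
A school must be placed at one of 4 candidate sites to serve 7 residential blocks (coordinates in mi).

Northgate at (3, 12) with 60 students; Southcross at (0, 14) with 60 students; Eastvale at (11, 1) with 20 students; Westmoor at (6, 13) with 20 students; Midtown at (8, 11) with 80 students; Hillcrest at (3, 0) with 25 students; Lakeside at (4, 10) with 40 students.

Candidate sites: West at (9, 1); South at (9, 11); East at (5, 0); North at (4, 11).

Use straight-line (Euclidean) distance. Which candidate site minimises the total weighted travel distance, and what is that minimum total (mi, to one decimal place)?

North, total 1321.7 mi

Total weighted distance at each candidate:
  West (9, 1): total = 3355.8
  South (9, 11): total = 1807.5
  East (5, 0): total = 3368.5
  North (4, 11): total = 1321.7
Minimum is at North with total 1321.7 mi.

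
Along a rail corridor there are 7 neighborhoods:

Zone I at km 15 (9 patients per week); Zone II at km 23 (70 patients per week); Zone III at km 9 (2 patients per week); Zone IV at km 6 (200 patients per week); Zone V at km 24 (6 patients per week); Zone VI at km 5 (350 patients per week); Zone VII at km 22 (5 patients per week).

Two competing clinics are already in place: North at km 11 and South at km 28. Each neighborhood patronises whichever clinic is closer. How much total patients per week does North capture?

The indifferent point is the midpoint (11+28)/2 = 19.5; neighborhoods left of it (closer to North at 11) go to North, those right go to South.
  Zone VI at 5 (w=350) → North
  Zone IV at 6 (w=200) → North
  Zone III at 9 (w=2) → North
  Zone I at 15 (w=9) → North
  Zone VII at 22 (w=5) → South
  Zone II at 23 (w=70) → South
  Zone V at 24 (w=6) → South
North captures 561; South captures 81.

561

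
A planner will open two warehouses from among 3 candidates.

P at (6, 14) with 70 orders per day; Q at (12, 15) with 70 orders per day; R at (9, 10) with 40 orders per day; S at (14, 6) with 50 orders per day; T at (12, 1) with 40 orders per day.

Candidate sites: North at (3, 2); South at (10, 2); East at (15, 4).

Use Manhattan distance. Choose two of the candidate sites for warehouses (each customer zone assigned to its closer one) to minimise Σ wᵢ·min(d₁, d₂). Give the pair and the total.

{South, East}, total 2730

Evaluate every pair (each demand assigned to the nearer of the two):
  {South, East}: total = 2730
  {North, East}: total = 2900
  {North, South}: total = 2980
Best pair: {South, East} with total 2730.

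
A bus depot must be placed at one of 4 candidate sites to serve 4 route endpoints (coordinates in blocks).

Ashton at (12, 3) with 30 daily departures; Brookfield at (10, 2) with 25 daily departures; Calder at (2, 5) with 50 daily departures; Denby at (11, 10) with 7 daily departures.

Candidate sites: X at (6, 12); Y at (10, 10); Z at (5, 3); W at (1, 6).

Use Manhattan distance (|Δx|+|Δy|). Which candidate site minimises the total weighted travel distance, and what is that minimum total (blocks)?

Total weighted distance at each candidate:
  X (6, 12): total = 1399
  Y (10, 10): total = 1127
  Z (5, 3): total = 701
  W (1, 6): total = 943
Minimum is at Z with total 701 blocks.

Z, total 701 blocks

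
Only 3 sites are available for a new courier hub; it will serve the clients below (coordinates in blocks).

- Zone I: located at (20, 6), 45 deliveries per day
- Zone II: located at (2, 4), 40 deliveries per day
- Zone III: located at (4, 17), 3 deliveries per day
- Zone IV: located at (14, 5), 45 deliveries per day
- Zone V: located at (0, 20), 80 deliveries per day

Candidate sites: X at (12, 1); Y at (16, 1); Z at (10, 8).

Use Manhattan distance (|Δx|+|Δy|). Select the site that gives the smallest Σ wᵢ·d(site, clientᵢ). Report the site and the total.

Total weighted distance at each candidate:
  X (12, 1): total = 3927
  Y (16, 1): total = 4239
  Z (10, 8): total = 3140
Minimum is at Z with total 3140 blocks.

Z, total 3140 blocks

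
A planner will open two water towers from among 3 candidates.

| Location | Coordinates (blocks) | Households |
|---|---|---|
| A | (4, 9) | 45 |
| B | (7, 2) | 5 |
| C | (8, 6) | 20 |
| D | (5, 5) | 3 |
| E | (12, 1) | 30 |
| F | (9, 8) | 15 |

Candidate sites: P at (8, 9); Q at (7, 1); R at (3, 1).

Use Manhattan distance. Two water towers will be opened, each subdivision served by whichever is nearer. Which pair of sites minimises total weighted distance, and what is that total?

Evaluate every pair (each demand assigned to the nearer of the two):
  {P, Q}: total = 443
  {P, R}: total = 583
  {Q, R}: total = 833
Best pair: {P, Q} with total 443.

{P, Q}, total 443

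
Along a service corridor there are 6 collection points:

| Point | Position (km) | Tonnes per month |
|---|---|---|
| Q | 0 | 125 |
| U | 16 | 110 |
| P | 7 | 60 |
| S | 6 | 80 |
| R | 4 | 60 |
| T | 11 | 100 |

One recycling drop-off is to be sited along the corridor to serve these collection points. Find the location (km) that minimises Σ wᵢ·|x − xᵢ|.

For a sum of weighted absolute distances on a line, the optimum is the weighted median (not the mean). Total weight W = 535; half-weight = 267.5.
Sort by position and accumulate weight:
  km 0 (Q, w=125) → cum 125
  km 4 (R, w=60) → cum 185
  km 6 (S, w=80) → cum 265
  km 7 (P, w=60) → cum 325  ≥ 267.5 → median here
  km 11 (T, w=100) → cum 425
  km 16 (U, w=110) → cum 535
Optimal location: km 7.

x = 7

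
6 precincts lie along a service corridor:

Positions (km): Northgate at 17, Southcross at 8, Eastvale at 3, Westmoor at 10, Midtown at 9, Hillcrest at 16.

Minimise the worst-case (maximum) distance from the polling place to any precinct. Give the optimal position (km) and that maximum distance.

location 10, max distance 7

The 1-center on a line is the midpoint of the two extreme points: leftmost at 3, rightmost at 17.
Optimal location = (3 + 17)/2 = 10; maximum distance = (17 − 3)/2 = 7.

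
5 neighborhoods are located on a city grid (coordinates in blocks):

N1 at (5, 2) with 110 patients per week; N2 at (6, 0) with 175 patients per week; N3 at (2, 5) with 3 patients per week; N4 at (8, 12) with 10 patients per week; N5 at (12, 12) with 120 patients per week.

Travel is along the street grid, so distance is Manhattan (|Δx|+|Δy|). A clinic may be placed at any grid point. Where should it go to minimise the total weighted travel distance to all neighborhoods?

Manhattan distance separates: Σwᵢ(|x−xᵢ|+|y−yᵢ|) = Σwᵢ|x−xᵢ| + Σwᵢ|y−yᵢ|, so x and y are optimised independently as 1-D weighted medians.
Total weight W = 418; half = 209.
x-coordinate, sorted with cumulative weight:
  x=2 (N3, w=3) cum 3
  x=5 (N1, w=110) cum 113
  x=6 (N2, w=175) cum 288  ← median
  x=8 (N4, w=10) cum 298
  x=12 (N5, w=120) cum 418
⇒ x* = 6
y-coordinate, sorted with cumulative weight:
  y=0 (N2, w=175) cum 175
  y=2 (N1, w=110) cum 285  ← median
  y=5 (N3, w=3) cum 288
  y=12 (N4, w=10) cum 298
  y=12 (N5, w=120) cum 418
⇒ y* = 2

(6, 2)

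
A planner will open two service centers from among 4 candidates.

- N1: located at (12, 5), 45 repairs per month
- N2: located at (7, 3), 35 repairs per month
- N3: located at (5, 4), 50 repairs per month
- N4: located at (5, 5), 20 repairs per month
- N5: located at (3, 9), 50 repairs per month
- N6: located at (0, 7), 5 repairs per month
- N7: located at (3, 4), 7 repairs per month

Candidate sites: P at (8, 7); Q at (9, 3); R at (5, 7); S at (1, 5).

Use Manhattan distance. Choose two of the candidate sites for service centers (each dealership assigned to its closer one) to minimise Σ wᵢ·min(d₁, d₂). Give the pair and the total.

{Q, R}, total 745

Evaluate every pair (each demand assigned to the nearer of the two):
  {Q, R}: total = 745
  {P, R}: total = 895
  {Q, S}: total = 961
  {R, S}: total = 1041
  {P, Q}: total = 1084
  {P, S}: total = 1111
Best pair: {Q, R} with total 745.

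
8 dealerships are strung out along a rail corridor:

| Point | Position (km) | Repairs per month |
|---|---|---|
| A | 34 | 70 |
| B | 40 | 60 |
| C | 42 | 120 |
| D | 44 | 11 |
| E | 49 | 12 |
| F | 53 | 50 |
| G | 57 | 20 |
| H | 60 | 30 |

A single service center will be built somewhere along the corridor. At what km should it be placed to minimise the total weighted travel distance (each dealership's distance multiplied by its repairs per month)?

For a sum of weighted absolute distances on a line, the optimum is the weighted median (not the mean). Total weight W = 373; half-weight = 186.5.
Sort by position and accumulate weight:
  km 34 (A, w=70) → cum 70
  km 40 (B, w=60) → cum 130
  km 42 (C, w=120) → cum 250  ≥ 186.5 → median here
  km 44 (D, w=11) → cum 261
  km 49 (E, w=12) → cum 273
  km 53 (F, w=50) → cum 323
  km 57 (G, w=20) → cum 343
  km 60 (H, w=30) → cum 373
Optimal location: km 42.

x = 42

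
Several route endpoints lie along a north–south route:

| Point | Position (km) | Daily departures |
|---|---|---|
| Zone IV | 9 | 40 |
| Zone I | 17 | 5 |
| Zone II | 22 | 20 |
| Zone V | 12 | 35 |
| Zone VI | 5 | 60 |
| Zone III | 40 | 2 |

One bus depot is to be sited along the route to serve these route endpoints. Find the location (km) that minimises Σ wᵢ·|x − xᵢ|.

x = 9

For a sum of weighted absolute distances on a line, the optimum is the weighted median (not the mean). Total weight W = 162; half-weight = 81.
Sort by position and accumulate weight:
  km 5 (Zone VI, w=60) → cum 60
  km 9 (Zone IV, w=40) → cum 100  ≥ 81 → median here
  km 12 (Zone V, w=35) → cum 135
  km 17 (Zone I, w=5) → cum 140
  km 22 (Zone II, w=20) → cum 160
  km 40 (Zone III, w=2) → cum 162
Optimal location: km 9.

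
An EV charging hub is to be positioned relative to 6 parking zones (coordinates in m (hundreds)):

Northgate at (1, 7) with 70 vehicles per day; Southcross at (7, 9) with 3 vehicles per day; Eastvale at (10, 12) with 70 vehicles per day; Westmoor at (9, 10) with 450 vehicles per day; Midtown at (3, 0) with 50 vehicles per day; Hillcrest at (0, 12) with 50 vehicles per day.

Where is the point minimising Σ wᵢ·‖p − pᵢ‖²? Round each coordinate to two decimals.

(7.20, 9.32)

The minimiser of Σwᵢ‖p−pᵢ‖² is the weighted centroid p* = (Σwᵢpᵢ)/(Σwᵢ).
Σwᵢ = 693.
Σwᵢxᵢ = 70·1 + 3·7 + 70·10 + 450·9 + 50·3 + 50·0 = 4991.
Σwᵢyᵢ = 70·7 + 3·9 + 70·12 + 450·10 + 50·0 + 50·12 = 6457.
x* = 4991/693 = 7.20, y* = 6457/693 = 9.32.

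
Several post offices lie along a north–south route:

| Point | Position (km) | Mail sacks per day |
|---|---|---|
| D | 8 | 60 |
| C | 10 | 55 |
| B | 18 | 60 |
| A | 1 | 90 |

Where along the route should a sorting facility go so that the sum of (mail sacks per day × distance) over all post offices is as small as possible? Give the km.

x = 8

For a sum of weighted absolute distances on a line, the optimum is the weighted median (not the mean). Total weight W = 265; half-weight = 132.5.
Sort by position and accumulate weight:
  km 1 (A, w=90) → cum 90
  km 8 (D, w=60) → cum 150  ≥ 132.5 → median here
  km 10 (C, w=55) → cum 205
  km 18 (B, w=60) → cum 265
Optimal location: km 8.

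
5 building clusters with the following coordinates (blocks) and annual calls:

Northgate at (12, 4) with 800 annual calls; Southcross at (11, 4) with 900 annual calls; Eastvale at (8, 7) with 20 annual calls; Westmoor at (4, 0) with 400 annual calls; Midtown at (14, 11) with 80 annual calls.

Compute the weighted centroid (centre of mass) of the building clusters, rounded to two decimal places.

The minimiser of Σwᵢ‖p−pᵢ‖² is the weighted centroid p* = (Σwᵢpᵢ)/(Σwᵢ).
Σwᵢ = 2200.
Σwᵢxᵢ = 800·12 + 900·11 + 20·8 + 400·4 + 80·14 = 22380.
Σwᵢyᵢ = 800·4 + 900·4 + 20·7 + 400·0 + 80·11 = 7820.
x* = 22380/2200 = 10.17, y* = 7820/2200 = 3.55.

(10.17, 3.55)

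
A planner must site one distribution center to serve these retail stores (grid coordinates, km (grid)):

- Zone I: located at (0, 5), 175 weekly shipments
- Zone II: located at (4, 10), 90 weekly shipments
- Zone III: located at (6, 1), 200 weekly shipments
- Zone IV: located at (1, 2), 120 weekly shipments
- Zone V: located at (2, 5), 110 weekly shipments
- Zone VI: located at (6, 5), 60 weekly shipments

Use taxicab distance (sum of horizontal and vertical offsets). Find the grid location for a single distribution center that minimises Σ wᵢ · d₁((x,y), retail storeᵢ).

(2, 5)

Manhattan distance separates: Σwᵢ(|x−xᵢ|+|y−yᵢ|) = Σwᵢ|x−xᵢ| + Σwᵢ|y−yᵢ|, so x and y are optimised independently as 1-D weighted medians.
Total weight W = 755; half = 377.5.
x-coordinate, sorted with cumulative weight:
  x=0 (Zone I, w=175) cum 175
  x=1 (Zone IV, w=120) cum 295
  x=2 (Zone V, w=110) cum 405  ← median
  x=4 (Zone II, w=90) cum 495
  x=6 (Zone III, w=200) cum 695
  x=6 (Zone VI, w=60) cum 755
⇒ x* = 2
y-coordinate, sorted with cumulative weight:
  y=1 (Zone III, w=200) cum 200
  y=2 (Zone IV, w=120) cum 320
  y=5 (Zone I, w=175) cum 495  ← median
  y=5 (Zone V, w=110) cum 605
  y=5 (Zone VI, w=60) cum 665
  y=10 (Zone II, w=90) cum 755
⇒ y* = 5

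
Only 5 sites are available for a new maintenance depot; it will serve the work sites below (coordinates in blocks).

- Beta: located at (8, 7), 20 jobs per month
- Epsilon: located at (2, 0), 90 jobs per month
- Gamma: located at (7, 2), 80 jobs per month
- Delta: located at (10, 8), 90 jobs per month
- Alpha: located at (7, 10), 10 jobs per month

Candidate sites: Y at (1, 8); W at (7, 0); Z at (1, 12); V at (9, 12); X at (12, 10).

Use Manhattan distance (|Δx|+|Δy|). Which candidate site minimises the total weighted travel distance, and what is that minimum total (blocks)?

Total weighted distance at each candidate:
  Y (1, 8): total = 2820
  W (7, 0): total = 1860
  Z (1, 12): total = 3940
  V (9, 12): total = 3280
  X (12, 10): total = 3390
Minimum is at W with total 1860 blocks.

W, total 1860 blocks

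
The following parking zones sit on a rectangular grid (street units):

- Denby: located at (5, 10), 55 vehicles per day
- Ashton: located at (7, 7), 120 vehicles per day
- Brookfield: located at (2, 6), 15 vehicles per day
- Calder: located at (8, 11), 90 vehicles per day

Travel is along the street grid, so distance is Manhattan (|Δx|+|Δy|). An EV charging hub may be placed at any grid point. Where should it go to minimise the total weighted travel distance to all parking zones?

(7, 10)

Manhattan distance separates: Σwᵢ(|x−xᵢ|+|y−yᵢ|) = Σwᵢ|x−xᵢ| + Σwᵢ|y−yᵢ|, so x and y are optimised independently as 1-D weighted medians.
Total weight W = 280; half = 140.
x-coordinate, sorted with cumulative weight:
  x=2 (Brookfield, w=15) cum 15
  x=5 (Denby, w=55) cum 70
  x=7 (Ashton, w=120) cum 190  ← median
  x=8 (Calder, w=90) cum 280
⇒ x* = 7
y-coordinate, sorted with cumulative weight:
  y=6 (Brookfield, w=15) cum 15
  y=7 (Ashton, w=120) cum 135
  y=10 (Denby, w=55) cum 190  ← median
  y=11 (Calder, w=90) cum 280
⇒ y* = 10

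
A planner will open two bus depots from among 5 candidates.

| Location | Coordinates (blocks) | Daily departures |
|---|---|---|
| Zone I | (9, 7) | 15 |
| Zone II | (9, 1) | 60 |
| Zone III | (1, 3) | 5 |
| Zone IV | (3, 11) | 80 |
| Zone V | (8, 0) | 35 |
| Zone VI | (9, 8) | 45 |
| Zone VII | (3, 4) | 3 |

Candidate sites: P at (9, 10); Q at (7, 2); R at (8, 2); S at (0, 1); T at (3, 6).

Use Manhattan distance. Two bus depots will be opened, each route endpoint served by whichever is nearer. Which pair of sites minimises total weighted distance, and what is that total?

Evaluate every pair (each demand assigned to the nearer of the two):
  {P, R}: total = 946
  {R, T}: total = 1026
  {P, Q}: total = 1033
  {Q, T}: total = 1181
  {P, T}: total = 1491
  {P, S}: total = 1583
  {R, S}: total = 1668
  {Q, R}: total = 1688
  {S, T}: total = 1741
  {Q, S}: total = 1823
Best pair: {P, R} with total 946.

{P, R}, total 946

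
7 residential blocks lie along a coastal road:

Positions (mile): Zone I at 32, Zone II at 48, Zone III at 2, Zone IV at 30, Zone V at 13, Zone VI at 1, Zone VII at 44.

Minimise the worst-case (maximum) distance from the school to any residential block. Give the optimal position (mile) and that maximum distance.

location 24.5, max distance 23.5

The 1-center on a line is the midpoint of the two extreme points: leftmost at 1, rightmost at 48.
Optimal location = (1 + 48)/2 = 24.5; maximum distance = (48 − 1)/2 = 23.5.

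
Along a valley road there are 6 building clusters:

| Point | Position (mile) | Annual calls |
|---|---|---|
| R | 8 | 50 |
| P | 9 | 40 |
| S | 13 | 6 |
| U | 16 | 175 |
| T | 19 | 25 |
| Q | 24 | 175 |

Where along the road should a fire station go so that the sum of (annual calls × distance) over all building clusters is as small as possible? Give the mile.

For a sum of weighted absolute distances on a line, the optimum is the weighted median (not the mean). Total weight W = 471; half-weight = 235.5.
Sort by position and accumulate weight:
  mile 8 (R, w=50) → cum 50
  mile 9 (P, w=40) → cum 90
  mile 13 (S, w=6) → cum 96
  mile 16 (U, w=175) → cum 271  ≥ 235.5 → median here
  mile 19 (T, w=25) → cum 296
  mile 24 (Q, w=175) → cum 471
Optimal location: mile 16.

x = 16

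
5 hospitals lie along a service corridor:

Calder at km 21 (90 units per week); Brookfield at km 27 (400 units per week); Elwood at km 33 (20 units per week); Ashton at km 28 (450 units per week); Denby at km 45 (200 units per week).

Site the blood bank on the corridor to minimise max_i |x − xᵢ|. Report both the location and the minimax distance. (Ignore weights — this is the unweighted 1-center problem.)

The 1-center on a line is the midpoint of the two extreme points: leftmost at 21, rightmost at 45.
Optimal location = (21 + 45)/2 = 33; maximum distance = (45 − 21)/2 = 12.

location 33, max distance 12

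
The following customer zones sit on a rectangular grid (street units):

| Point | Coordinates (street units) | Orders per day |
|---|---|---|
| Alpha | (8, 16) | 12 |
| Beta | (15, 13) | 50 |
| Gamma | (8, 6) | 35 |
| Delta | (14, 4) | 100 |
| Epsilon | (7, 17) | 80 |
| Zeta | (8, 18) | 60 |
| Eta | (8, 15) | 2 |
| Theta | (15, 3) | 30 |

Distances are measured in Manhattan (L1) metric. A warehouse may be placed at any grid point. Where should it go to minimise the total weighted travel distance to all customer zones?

Manhattan distance separates: Σwᵢ(|x−xᵢ|+|y−yᵢ|) = Σwᵢ|x−xᵢ| + Σwᵢ|y−yᵢ|, so x and y are optimised independently as 1-D weighted medians.
Total weight W = 369; half = 184.5.
x-coordinate, sorted with cumulative weight:
  x=7 (Epsilon, w=80) cum 80
  x=8 (Alpha, w=12) cum 92
  x=8 (Gamma, w=35) cum 127
  x=8 (Zeta, w=60) cum 187  ← median
  x=8 (Eta, w=2) cum 189
  x=14 (Delta, w=100) cum 289
  x=15 (Beta, w=50) cum 339
  x=15 (Theta, w=30) cum 369
⇒ x* = 8
y-coordinate, sorted with cumulative weight:
  y=3 (Theta, w=30) cum 30
  y=4 (Delta, w=100) cum 130
  y=6 (Gamma, w=35) cum 165
  y=13 (Beta, w=50) cum 215  ← median
  y=15 (Eta, w=2) cum 217
  y=16 (Alpha, w=12) cum 229
  y=17 (Epsilon, w=80) cum 309
  y=18 (Zeta, w=60) cum 369
⇒ y* = 13

(8, 13)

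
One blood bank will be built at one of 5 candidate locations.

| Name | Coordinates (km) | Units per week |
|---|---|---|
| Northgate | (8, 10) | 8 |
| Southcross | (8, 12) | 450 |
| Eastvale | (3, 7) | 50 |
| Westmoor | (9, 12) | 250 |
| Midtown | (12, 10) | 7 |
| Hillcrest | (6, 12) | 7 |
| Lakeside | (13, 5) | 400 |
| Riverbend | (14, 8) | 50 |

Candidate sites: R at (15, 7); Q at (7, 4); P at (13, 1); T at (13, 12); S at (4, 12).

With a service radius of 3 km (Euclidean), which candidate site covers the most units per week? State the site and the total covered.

Coverage radius r = 3 km; a point is covered iff (Δx)²+(Δy)² ≤ 3² = 9.
  R (15, 7): covers {Lakeside, Riverbend} → 450
  Q (7, 4): covers {none} → 0
  P (13, 1): covers {none} → 0
  T (13, 12): covers {Midtown} → 7
  S (4, 12): covers {Hillcrest} → 7
Maximum coverage at R: 450 units per week.

R, covering 450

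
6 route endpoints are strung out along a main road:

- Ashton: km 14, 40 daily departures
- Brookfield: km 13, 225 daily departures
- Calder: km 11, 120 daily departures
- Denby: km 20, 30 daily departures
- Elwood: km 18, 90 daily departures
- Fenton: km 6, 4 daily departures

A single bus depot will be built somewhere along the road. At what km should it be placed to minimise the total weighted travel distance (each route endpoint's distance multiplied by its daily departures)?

x = 13

For a sum of weighted absolute distances on a line, the optimum is the weighted median (not the mean). Total weight W = 509; half-weight = 254.5.
Sort by position and accumulate weight:
  km 6 (Fenton, w=4) → cum 4
  km 11 (Calder, w=120) → cum 124
  km 13 (Brookfield, w=225) → cum 349  ≥ 254.5 → median here
  km 14 (Ashton, w=40) → cum 389
  km 18 (Elwood, w=90) → cum 479
  km 20 (Denby, w=30) → cum 509
Optimal location: km 13.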